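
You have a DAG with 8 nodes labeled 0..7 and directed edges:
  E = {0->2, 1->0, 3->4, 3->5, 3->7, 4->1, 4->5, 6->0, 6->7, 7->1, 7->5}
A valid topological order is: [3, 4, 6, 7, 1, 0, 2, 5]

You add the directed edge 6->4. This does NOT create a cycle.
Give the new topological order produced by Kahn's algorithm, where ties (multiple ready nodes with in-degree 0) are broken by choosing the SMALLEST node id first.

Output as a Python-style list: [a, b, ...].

Answer: [3, 6, 4, 7, 1, 0, 2, 5]

Derivation:
Old toposort: [3, 4, 6, 7, 1, 0, 2, 5]
Added edge: 6->4
Position of 6 (2) > position of 4 (1). Must reorder: 6 must now come before 4.
Run Kahn's algorithm (break ties by smallest node id):
  initial in-degrees: [2, 2, 1, 0, 2, 3, 0, 2]
  ready (indeg=0): [3, 6]
  pop 3: indeg[4]->1; indeg[5]->2; indeg[7]->1 | ready=[6] | order so far=[3]
  pop 6: indeg[0]->1; indeg[4]->0; indeg[7]->0 | ready=[4, 7] | order so far=[3, 6]
  pop 4: indeg[1]->1; indeg[5]->1 | ready=[7] | order so far=[3, 6, 4]
  pop 7: indeg[1]->0; indeg[5]->0 | ready=[1, 5] | order so far=[3, 6, 4, 7]
  pop 1: indeg[0]->0 | ready=[0, 5] | order so far=[3, 6, 4, 7, 1]
  pop 0: indeg[2]->0 | ready=[2, 5] | order so far=[3, 6, 4, 7, 1, 0]
  pop 2: no out-edges | ready=[5] | order so far=[3, 6, 4, 7, 1, 0, 2]
  pop 5: no out-edges | ready=[] | order so far=[3, 6, 4, 7, 1, 0, 2, 5]
  Result: [3, 6, 4, 7, 1, 0, 2, 5]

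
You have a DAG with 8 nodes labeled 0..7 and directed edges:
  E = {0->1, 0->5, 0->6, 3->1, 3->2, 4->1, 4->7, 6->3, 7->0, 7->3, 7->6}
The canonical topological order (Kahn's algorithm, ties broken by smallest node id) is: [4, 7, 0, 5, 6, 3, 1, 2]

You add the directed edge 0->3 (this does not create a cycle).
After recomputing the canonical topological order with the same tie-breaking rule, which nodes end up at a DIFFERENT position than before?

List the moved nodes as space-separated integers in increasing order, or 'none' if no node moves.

Old toposort: [4, 7, 0, 5, 6, 3, 1, 2]
Added edge 0->3
Recompute Kahn (smallest-id tiebreak):
  initial in-degrees: [1, 3, 1, 3, 0, 1, 2, 1]
  ready (indeg=0): [4]
  pop 4: indeg[1]->2; indeg[7]->0 | ready=[7] | order so far=[4]
  pop 7: indeg[0]->0; indeg[3]->2; indeg[6]->1 | ready=[0] | order so far=[4, 7]
  pop 0: indeg[1]->1; indeg[3]->1; indeg[5]->0; indeg[6]->0 | ready=[5, 6] | order so far=[4, 7, 0]
  pop 5: no out-edges | ready=[6] | order so far=[4, 7, 0, 5]
  pop 6: indeg[3]->0 | ready=[3] | order so far=[4, 7, 0, 5, 6]
  pop 3: indeg[1]->0; indeg[2]->0 | ready=[1, 2] | order so far=[4, 7, 0, 5, 6, 3]
  pop 1: no out-edges | ready=[2] | order so far=[4, 7, 0, 5, 6, 3, 1]
  pop 2: no out-edges | ready=[] | order so far=[4, 7, 0, 5, 6, 3, 1, 2]
New canonical toposort: [4, 7, 0, 5, 6, 3, 1, 2]
Compare positions:
  Node 0: index 2 -> 2 (same)
  Node 1: index 6 -> 6 (same)
  Node 2: index 7 -> 7 (same)
  Node 3: index 5 -> 5 (same)
  Node 4: index 0 -> 0 (same)
  Node 5: index 3 -> 3 (same)
  Node 6: index 4 -> 4 (same)
  Node 7: index 1 -> 1 (same)
Nodes that changed position: none

Answer: none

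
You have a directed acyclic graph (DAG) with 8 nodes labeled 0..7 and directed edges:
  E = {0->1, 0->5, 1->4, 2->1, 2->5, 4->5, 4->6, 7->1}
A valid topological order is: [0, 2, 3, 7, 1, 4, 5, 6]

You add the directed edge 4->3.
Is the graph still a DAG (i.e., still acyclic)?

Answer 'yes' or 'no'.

Answer: yes

Derivation:
Given toposort: [0, 2, 3, 7, 1, 4, 5, 6]
Position of 4: index 5; position of 3: index 2
New edge 4->3: backward (u after v in old order)
Backward edge: old toposort is now invalid. Check if this creates a cycle.
Does 3 already reach 4? Reachable from 3: [3]. NO -> still a DAG (reorder needed).
Still a DAG? yes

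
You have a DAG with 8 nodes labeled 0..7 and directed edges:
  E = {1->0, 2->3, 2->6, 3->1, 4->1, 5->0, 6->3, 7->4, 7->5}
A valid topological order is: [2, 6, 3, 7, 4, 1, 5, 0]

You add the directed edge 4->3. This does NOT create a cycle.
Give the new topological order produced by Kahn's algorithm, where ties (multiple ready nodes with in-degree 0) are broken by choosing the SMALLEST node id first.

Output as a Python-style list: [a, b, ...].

Old toposort: [2, 6, 3, 7, 4, 1, 5, 0]
Added edge: 4->3
Position of 4 (4) > position of 3 (2). Must reorder: 4 must now come before 3.
Run Kahn's algorithm (break ties by smallest node id):
  initial in-degrees: [2, 2, 0, 3, 1, 1, 1, 0]
  ready (indeg=0): [2, 7]
  pop 2: indeg[3]->2; indeg[6]->0 | ready=[6, 7] | order so far=[2]
  pop 6: indeg[3]->1 | ready=[7] | order so far=[2, 6]
  pop 7: indeg[4]->0; indeg[5]->0 | ready=[4, 5] | order so far=[2, 6, 7]
  pop 4: indeg[1]->1; indeg[3]->0 | ready=[3, 5] | order so far=[2, 6, 7, 4]
  pop 3: indeg[1]->0 | ready=[1, 5] | order so far=[2, 6, 7, 4, 3]
  pop 1: indeg[0]->1 | ready=[5] | order so far=[2, 6, 7, 4, 3, 1]
  pop 5: indeg[0]->0 | ready=[0] | order so far=[2, 6, 7, 4, 3, 1, 5]
  pop 0: no out-edges | ready=[] | order so far=[2, 6, 7, 4, 3, 1, 5, 0]
  Result: [2, 6, 7, 4, 3, 1, 5, 0]

Answer: [2, 6, 7, 4, 3, 1, 5, 0]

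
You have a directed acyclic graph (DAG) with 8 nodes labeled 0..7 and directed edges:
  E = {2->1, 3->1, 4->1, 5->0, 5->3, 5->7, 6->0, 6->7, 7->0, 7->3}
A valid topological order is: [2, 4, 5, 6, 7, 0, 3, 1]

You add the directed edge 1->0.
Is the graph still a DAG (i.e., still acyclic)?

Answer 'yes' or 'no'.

Answer: yes

Derivation:
Given toposort: [2, 4, 5, 6, 7, 0, 3, 1]
Position of 1: index 7; position of 0: index 5
New edge 1->0: backward (u after v in old order)
Backward edge: old toposort is now invalid. Check if this creates a cycle.
Does 0 already reach 1? Reachable from 0: [0]. NO -> still a DAG (reorder needed).
Still a DAG? yes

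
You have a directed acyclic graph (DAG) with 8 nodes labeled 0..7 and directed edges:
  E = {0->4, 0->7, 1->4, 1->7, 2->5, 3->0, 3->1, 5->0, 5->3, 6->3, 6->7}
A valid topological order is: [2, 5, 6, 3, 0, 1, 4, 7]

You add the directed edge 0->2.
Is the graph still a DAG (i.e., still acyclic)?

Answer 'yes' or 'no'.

Answer: no

Derivation:
Given toposort: [2, 5, 6, 3, 0, 1, 4, 7]
Position of 0: index 4; position of 2: index 0
New edge 0->2: backward (u after v in old order)
Backward edge: old toposort is now invalid. Check if this creates a cycle.
Does 2 already reach 0? Reachable from 2: [0, 1, 2, 3, 4, 5, 7]. YES -> cycle!
Still a DAG? no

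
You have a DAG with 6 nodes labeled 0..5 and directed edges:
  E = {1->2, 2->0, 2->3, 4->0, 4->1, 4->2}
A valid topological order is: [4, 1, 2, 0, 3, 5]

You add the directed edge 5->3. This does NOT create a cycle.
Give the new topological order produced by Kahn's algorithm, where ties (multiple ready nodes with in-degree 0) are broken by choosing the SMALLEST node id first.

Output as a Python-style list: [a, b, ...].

Old toposort: [4, 1, 2, 0, 3, 5]
Added edge: 5->3
Position of 5 (5) > position of 3 (4). Must reorder: 5 must now come before 3.
Run Kahn's algorithm (break ties by smallest node id):
  initial in-degrees: [2, 1, 2, 2, 0, 0]
  ready (indeg=0): [4, 5]
  pop 4: indeg[0]->1; indeg[1]->0; indeg[2]->1 | ready=[1, 5] | order so far=[4]
  pop 1: indeg[2]->0 | ready=[2, 5] | order so far=[4, 1]
  pop 2: indeg[0]->0; indeg[3]->1 | ready=[0, 5] | order so far=[4, 1, 2]
  pop 0: no out-edges | ready=[5] | order so far=[4, 1, 2, 0]
  pop 5: indeg[3]->0 | ready=[3] | order so far=[4, 1, 2, 0, 5]
  pop 3: no out-edges | ready=[] | order so far=[4, 1, 2, 0, 5, 3]
  Result: [4, 1, 2, 0, 5, 3]

Answer: [4, 1, 2, 0, 5, 3]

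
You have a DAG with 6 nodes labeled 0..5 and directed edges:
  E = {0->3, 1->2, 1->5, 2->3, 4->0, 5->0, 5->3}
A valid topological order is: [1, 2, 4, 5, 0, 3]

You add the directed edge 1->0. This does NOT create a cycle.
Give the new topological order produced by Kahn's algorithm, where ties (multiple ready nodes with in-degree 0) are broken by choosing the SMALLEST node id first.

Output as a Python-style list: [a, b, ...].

Old toposort: [1, 2, 4, 5, 0, 3]
Added edge: 1->0
Position of 1 (0) < position of 0 (4). Old order still valid.
Run Kahn's algorithm (break ties by smallest node id):
  initial in-degrees: [3, 0, 1, 3, 0, 1]
  ready (indeg=0): [1, 4]
  pop 1: indeg[0]->2; indeg[2]->0; indeg[5]->0 | ready=[2, 4, 5] | order so far=[1]
  pop 2: indeg[3]->2 | ready=[4, 5] | order so far=[1, 2]
  pop 4: indeg[0]->1 | ready=[5] | order so far=[1, 2, 4]
  pop 5: indeg[0]->0; indeg[3]->1 | ready=[0] | order so far=[1, 2, 4, 5]
  pop 0: indeg[3]->0 | ready=[3] | order so far=[1, 2, 4, 5, 0]
  pop 3: no out-edges | ready=[] | order so far=[1, 2, 4, 5, 0, 3]
  Result: [1, 2, 4, 5, 0, 3]

Answer: [1, 2, 4, 5, 0, 3]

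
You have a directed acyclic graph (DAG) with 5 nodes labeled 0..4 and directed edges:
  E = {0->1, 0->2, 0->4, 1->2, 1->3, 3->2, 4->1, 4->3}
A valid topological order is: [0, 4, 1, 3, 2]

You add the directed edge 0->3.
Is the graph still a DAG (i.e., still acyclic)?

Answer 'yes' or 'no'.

Answer: yes

Derivation:
Given toposort: [0, 4, 1, 3, 2]
Position of 0: index 0; position of 3: index 3
New edge 0->3: forward
Forward edge: respects the existing order. Still a DAG, same toposort still valid.
Still a DAG? yes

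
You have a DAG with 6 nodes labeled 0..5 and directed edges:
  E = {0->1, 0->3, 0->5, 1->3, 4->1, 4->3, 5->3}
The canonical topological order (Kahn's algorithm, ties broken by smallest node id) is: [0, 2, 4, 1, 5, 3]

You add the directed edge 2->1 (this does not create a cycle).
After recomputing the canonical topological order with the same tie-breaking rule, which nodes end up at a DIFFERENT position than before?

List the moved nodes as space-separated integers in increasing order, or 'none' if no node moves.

Answer: none

Derivation:
Old toposort: [0, 2, 4, 1, 5, 3]
Added edge 2->1
Recompute Kahn (smallest-id tiebreak):
  initial in-degrees: [0, 3, 0, 4, 0, 1]
  ready (indeg=0): [0, 2, 4]
  pop 0: indeg[1]->2; indeg[3]->3; indeg[5]->0 | ready=[2, 4, 5] | order so far=[0]
  pop 2: indeg[1]->1 | ready=[4, 5] | order so far=[0, 2]
  pop 4: indeg[1]->0; indeg[3]->2 | ready=[1, 5] | order so far=[0, 2, 4]
  pop 1: indeg[3]->1 | ready=[5] | order so far=[0, 2, 4, 1]
  pop 5: indeg[3]->0 | ready=[3] | order so far=[0, 2, 4, 1, 5]
  pop 3: no out-edges | ready=[] | order so far=[0, 2, 4, 1, 5, 3]
New canonical toposort: [0, 2, 4, 1, 5, 3]
Compare positions:
  Node 0: index 0 -> 0 (same)
  Node 1: index 3 -> 3 (same)
  Node 2: index 1 -> 1 (same)
  Node 3: index 5 -> 5 (same)
  Node 4: index 2 -> 2 (same)
  Node 5: index 4 -> 4 (same)
Nodes that changed position: none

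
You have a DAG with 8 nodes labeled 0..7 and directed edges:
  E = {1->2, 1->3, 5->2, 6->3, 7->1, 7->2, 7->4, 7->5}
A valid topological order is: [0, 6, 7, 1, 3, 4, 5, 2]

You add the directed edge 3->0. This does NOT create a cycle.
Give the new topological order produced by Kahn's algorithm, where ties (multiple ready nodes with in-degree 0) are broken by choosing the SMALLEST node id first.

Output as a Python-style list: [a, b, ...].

Answer: [6, 7, 1, 3, 0, 4, 5, 2]

Derivation:
Old toposort: [0, 6, 7, 1, 3, 4, 5, 2]
Added edge: 3->0
Position of 3 (4) > position of 0 (0). Must reorder: 3 must now come before 0.
Run Kahn's algorithm (break ties by smallest node id):
  initial in-degrees: [1, 1, 3, 2, 1, 1, 0, 0]
  ready (indeg=0): [6, 7]
  pop 6: indeg[3]->1 | ready=[7] | order so far=[6]
  pop 7: indeg[1]->0; indeg[2]->2; indeg[4]->0; indeg[5]->0 | ready=[1, 4, 5] | order so far=[6, 7]
  pop 1: indeg[2]->1; indeg[3]->0 | ready=[3, 4, 5] | order so far=[6, 7, 1]
  pop 3: indeg[0]->0 | ready=[0, 4, 5] | order so far=[6, 7, 1, 3]
  pop 0: no out-edges | ready=[4, 5] | order so far=[6, 7, 1, 3, 0]
  pop 4: no out-edges | ready=[5] | order so far=[6, 7, 1, 3, 0, 4]
  pop 5: indeg[2]->0 | ready=[2] | order so far=[6, 7, 1, 3, 0, 4, 5]
  pop 2: no out-edges | ready=[] | order so far=[6, 7, 1, 3, 0, 4, 5, 2]
  Result: [6, 7, 1, 3, 0, 4, 5, 2]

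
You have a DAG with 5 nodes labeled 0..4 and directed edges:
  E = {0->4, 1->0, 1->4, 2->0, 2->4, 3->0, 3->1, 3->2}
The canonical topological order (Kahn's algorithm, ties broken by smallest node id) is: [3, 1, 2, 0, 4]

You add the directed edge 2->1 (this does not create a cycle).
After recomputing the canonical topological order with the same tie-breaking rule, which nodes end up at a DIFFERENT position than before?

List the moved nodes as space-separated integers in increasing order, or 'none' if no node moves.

Old toposort: [3, 1, 2, 0, 4]
Added edge 2->1
Recompute Kahn (smallest-id tiebreak):
  initial in-degrees: [3, 2, 1, 0, 3]
  ready (indeg=0): [3]
  pop 3: indeg[0]->2; indeg[1]->1; indeg[2]->0 | ready=[2] | order so far=[3]
  pop 2: indeg[0]->1; indeg[1]->0; indeg[4]->2 | ready=[1] | order so far=[3, 2]
  pop 1: indeg[0]->0; indeg[4]->1 | ready=[0] | order so far=[3, 2, 1]
  pop 0: indeg[4]->0 | ready=[4] | order so far=[3, 2, 1, 0]
  pop 4: no out-edges | ready=[] | order so far=[3, 2, 1, 0, 4]
New canonical toposort: [3, 2, 1, 0, 4]
Compare positions:
  Node 0: index 3 -> 3 (same)
  Node 1: index 1 -> 2 (moved)
  Node 2: index 2 -> 1 (moved)
  Node 3: index 0 -> 0 (same)
  Node 4: index 4 -> 4 (same)
Nodes that changed position: 1 2

Answer: 1 2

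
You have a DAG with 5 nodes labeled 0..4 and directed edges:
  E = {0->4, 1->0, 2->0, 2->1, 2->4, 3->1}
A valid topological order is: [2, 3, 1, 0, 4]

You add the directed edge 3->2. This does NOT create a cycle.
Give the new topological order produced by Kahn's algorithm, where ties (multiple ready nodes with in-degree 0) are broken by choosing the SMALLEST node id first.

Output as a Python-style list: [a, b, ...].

Old toposort: [2, 3, 1, 0, 4]
Added edge: 3->2
Position of 3 (1) > position of 2 (0). Must reorder: 3 must now come before 2.
Run Kahn's algorithm (break ties by smallest node id):
  initial in-degrees: [2, 2, 1, 0, 2]
  ready (indeg=0): [3]
  pop 3: indeg[1]->1; indeg[2]->0 | ready=[2] | order so far=[3]
  pop 2: indeg[0]->1; indeg[1]->0; indeg[4]->1 | ready=[1] | order so far=[3, 2]
  pop 1: indeg[0]->0 | ready=[0] | order so far=[3, 2, 1]
  pop 0: indeg[4]->0 | ready=[4] | order so far=[3, 2, 1, 0]
  pop 4: no out-edges | ready=[] | order so far=[3, 2, 1, 0, 4]
  Result: [3, 2, 1, 0, 4]

Answer: [3, 2, 1, 0, 4]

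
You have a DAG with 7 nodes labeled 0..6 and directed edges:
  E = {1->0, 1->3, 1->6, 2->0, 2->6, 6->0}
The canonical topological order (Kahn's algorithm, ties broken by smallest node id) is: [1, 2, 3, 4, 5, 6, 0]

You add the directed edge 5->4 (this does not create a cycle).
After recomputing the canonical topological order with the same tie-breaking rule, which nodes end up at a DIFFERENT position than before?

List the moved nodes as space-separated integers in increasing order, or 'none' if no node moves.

Answer: 4 5

Derivation:
Old toposort: [1, 2, 3, 4, 5, 6, 0]
Added edge 5->4
Recompute Kahn (smallest-id tiebreak):
  initial in-degrees: [3, 0, 0, 1, 1, 0, 2]
  ready (indeg=0): [1, 2, 5]
  pop 1: indeg[0]->2; indeg[3]->0; indeg[6]->1 | ready=[2, 3, 5] | order so far=[1]
  pop 2: indeg[0]->1; indeg[6]->0 | ready=[3, 5, 6] | order so far=[1, 2]
  pop 3: no out-edges | ready=[5, 6] | order so far=[1, 2, 3]
  pop 5: indeg[4]->0 | ready=[4, 6] | order so far=[1, 2, 3, 5]
  pop 4: no out-edges | ready=[6] | order so far=[1, 2, 3, 5, 4]
  pop 6: indeg[0]->0 | ready=[0] | order so far=[1, 2, 3, 5, 4, 6]
  pop 0: no out-edges | ready=[] | order so far=[1, 2, 3, 5, 4, 6, 0]
New canonical toposort: [1, 2, 3, 5, 4, 6, 0]
Compare positions:
  Node 0: index 6 -> 6 (same)
  Node 1: index 0 -> 0 (same)
  Node 2: index 1 -> 1 (same)
  Node 3: index 2 -> 2 (same)
  Node 4: index 3 -> 4 (moved)
  Node 5: index 4 -> 3 (moved)
  Node 6: index 5 -> 5 (same)
Nodes that changed position: 4 5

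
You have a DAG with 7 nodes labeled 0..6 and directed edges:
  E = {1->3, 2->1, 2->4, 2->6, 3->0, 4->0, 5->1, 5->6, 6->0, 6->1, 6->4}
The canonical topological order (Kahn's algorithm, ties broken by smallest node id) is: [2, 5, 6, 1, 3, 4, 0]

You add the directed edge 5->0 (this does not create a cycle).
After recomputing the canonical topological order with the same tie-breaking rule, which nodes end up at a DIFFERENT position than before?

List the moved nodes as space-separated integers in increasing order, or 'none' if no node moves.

Answer: none

Derivation:
Old toposort: [2, 5, 6, 1, 3, 4, 0]
Added edge 5->0
Recompute Kahn (smallest-id tiebreak):
  initial in-degrees: [4, 3, 0, 1, 2, 0, 2]
  ready (indeg=0): [2, 5]
  pop 2: indeg[1]->2; indeg[4]->1; indeg[6]->1 | ready=[5] | order so far=[2]
  pop 5: indeg[0]->3; indeg[1]->1; indeg[6]->0 | ready=[6] | order so far=[2, 5]
  pop 6: indeg[0]->2; indeg[1]->0; indeg[4]->0 | ready=[1, 4] | order so far=[2, 5, 6]
  pop 1: indeg[3]->0 | ready=[3, 4] | order so far=[2, 5, 6, 1]
  pop 3: indeg[0]->1 | ready=[4] | order so far=[2, 5, 6, 1, 3]
  pop 4: indeg[0]->0 | ready=[0] | order so far=[2, 5, 6, 1, 3, 4]
  pop 0: no out-edges | ready=[] | order so far=[2, 5, 6, 1, 3, 4, 0]
New canonical toposort: [2, 5, 6, 1, 3, 4, 0]
Compare positions:
  Node 0: index 6 -> 6 (same)
  Node 1: index 3 -> 3 (same)
  Node 2: index 0 -> 0 (same)
  Node 3: index 4 -> 4 (same)
  Node 4: index 5 -> 5 (same)
  Node 5: index 1 -> 1 (same)
  Node 6: index 2 -> 2 (same)
Nodes that changed position: none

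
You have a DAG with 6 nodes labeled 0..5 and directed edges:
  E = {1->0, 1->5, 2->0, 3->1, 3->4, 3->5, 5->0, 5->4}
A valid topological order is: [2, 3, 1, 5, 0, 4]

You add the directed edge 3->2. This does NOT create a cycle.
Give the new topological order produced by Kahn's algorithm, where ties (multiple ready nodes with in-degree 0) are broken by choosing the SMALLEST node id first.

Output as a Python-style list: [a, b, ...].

Old toposort: [2, 3, 1, 5, 0, 4]
Added edge: 3->2
Position of 3 (1) > position of 2 (0). Must reorder: 3 must now come before 2.
Run Kahn's algorithm (break ties by smallest node id):
  initial in-degrees: [3, 1, 1, 0, 2, 2]
  ready (indeg=0): [3]
  pop 3: indeg[1]->0; indeg[2]->0; indeg[4]->1; indeg[5]->1 | ready=[1, 2] | order so far=[3]
  pop 1: indeg[0]->2; indeg[5]->0 | ready=[2, 5] | order so far=[3, 1]
  pop 2: indeg[0]->1 | ready=[5] | order so far=[3, 1, 2]
  pop 5: indeg[0]->0; indeg[4]->0 | ready=[0, 4] | order so far=[3, 1, 2, 5]
  pop 0: no out-edges | ready=[4] | order so far=[3, 1, 2, 5, 0]
  pop 4: no out-edges | ready=[] | order so far=[3, 1, 2, 5, 0, 4]
  Result: [3, 1, 2, 5, 0, 4]

Answer: [3, 1, 2, 5, 0, 4]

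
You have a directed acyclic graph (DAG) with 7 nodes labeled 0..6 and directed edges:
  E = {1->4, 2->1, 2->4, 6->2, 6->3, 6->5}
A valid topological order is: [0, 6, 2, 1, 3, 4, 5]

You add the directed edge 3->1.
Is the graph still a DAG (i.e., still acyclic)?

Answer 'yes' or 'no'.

Given toposort: [0, 6, 2, 1, 3, 4, 5]
Position of 3: index 4; position of 1: index 3
New edge 3->1: backward (u after v in old order)
Backward edge: old toposort is now invalid. Check if this creates a cycle.
Does 1 already reach 3? Reachable from 1: [1, 4]. NO -> still a DAG (reorder needed).
Still a DAG? yes

Answer: yes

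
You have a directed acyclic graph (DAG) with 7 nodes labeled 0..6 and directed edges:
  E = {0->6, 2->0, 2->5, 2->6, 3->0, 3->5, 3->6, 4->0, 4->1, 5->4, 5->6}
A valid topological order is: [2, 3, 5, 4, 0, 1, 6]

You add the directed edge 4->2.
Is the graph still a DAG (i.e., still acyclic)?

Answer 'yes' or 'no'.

Given toposort: [2, 3, 5, 4, 0, 1, 6]
Position of 4: index 3; position of 2: index 0
New edge 4->2: backward (u after v in old order)
Backward edge: old toposort is now invalid. Check if this creates a cycle.
Does 2 already reach 4? Reachable from 2: [0, 1, 2, 4, 5, 6]. YES -> cycle!
Still a DAG? no

Answer: no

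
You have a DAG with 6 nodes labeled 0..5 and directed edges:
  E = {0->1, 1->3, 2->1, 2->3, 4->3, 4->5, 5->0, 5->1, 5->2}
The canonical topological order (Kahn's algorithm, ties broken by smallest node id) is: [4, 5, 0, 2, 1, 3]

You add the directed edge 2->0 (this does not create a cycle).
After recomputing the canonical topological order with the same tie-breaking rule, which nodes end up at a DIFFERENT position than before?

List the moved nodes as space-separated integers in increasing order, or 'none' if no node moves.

Old toposort: [4, 5, 0, 2, 1, 3]
Added edge 2->0
Recompute Kahn (smallest-id tiebreak):
  initial in-degrees: [2, 3, 1, 3, 0, 1]
  ready (indeg=0): [4]
  pop 4: indeg[3]->2; indeg[5]->0 | ready=[5] | order so far=[4]
  pop 5: indeg[0]->1; indeg[1]->2; indeg[2]->0 | ready=[2] | order so far=[4, 5]
  pop 2: indeg[0]->0; indeg[1]->1; indeg[3]->1 | ready=[0] | order so far=[4, 5, 2]
  pop 0: indeg[1]->0 | ready=[1] | order so far=[4, 5, 2, 0]
  pop 1: indeg[3]->0 | ready=[3] | order so far=[4, 5, 2, 0, 1]
  pop 3: no out-edges | ready=[] | order so far=[4, 5, 2, 0, 1, 3]
New canonical toposort: [4, 5, 2, 0, 1, 3]
Compare positions:
  Node 0: index 2 -> 3 (moved)
  Node 1: index 4 -> 4 (same)
  Node 2: index 3 -> 2 (moved)
  Node 3: index 5 -> 5 (same)
  Node 4: index 0 -> 0 (same)
  Node 5: index 1 -> 1 (same)
Nodes that changed position: 0 2

Answer: 0 2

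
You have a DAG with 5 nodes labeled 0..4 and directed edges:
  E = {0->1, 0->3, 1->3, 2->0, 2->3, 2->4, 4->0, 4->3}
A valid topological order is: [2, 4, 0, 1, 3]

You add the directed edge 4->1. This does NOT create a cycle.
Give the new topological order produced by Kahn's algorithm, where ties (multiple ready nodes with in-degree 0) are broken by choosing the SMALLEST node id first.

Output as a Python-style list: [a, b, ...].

Answer: [2, 4, 0, 1, 3]

Derivation:
Old toposort: [2, 4, 0, 1, 3]
Added edge: 4->1
Position of 4 (1) < position of 1 (3). Old order still valid.
Run Kahn's algorithm (break ties by smallest node id):
  initial in-degrees: [2, 2, 0, 4, 1]
  ready (indeg=0): [2]
  pop 2: indeg[0]->1; indeg[3]->3; indeg[4]->0 | ready=[4] | order so far=[2]
  pop 4: indeg[0]->0; indeg[1]->1; indeg[3]->2 | ready=[0] | order so far=[2, 4]
  pop 0: indeg[1]->0; indeg[3]->1 | ready=[1] | order so far=[2, 4, 0]
  pop 1: indeg[3]->0 | ready=[3] | order so far=[2, 4, 0, 1]
  pop 3: no out-edges | ready=[] | order so far=[2, 4, 0, 1, 3]
  Result: [2, 4, 0, 1, 3]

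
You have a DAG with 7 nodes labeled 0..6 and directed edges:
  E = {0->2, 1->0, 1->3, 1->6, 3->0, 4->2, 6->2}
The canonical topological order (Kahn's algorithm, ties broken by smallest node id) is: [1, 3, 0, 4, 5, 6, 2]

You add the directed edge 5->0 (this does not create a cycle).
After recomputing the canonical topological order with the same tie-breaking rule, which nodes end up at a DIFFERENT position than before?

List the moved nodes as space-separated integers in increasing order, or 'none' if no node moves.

Answer: 0 4 5

Derivation:
Old toposort: [1, 3, 0, 4, 5, 6, 2]
Added edge 5->0
Recompute Kahn (smallest-id tiebreak):
  initial in-degrees: [3, 0, 3, 1, 0, 0, 1]
  ready (indeg=0): [1, 4, 5]
  pop 1: indeg[0]->2; indeg[3]->0; indeg[6]->0 | ready=[3, 4, 5, 6] | order so far=[1]
  pop 3: indeg[0]->1 | ready=[4, 5, 6] | order so far=[1, 3]
  pop 4: indeg[2]->2 | ready=[5, 6] | order so far=[1, 3, 4]
  pop 5: indeg[0]->0 | ready=[0, 6] | order so far=[1, 3, 4, 5]
  pop 0: indeg[2]->1 | ready=[6] | order so far=[1, 3, 4, 5, 0]
  pop 6: indeg[2]->0 | ready=[2] | order so far=[1, 3, 4, 5, 0, 6]
  pop 2: no out-edges | ready=[] | order so far=[1, 3, 4, 5, 0, 6, 2]
New canonical toposort: [1, 3, 4, 5, 0, 6, 2]
Compare positions:
  Node 0: index 2 -> 4 (moved)
  Node 1: index 0 -> 0 (same)
  Node 2: index 6 -> 6 (same)
  Node 3: index 1 -> 1 (same)
  Node 4: index 3 -> 2 (moved)
  Node 5: index 4 -> 3 (moved)
  Node 6: index 5 -> 5 (same)
Nodes that changed position: 0 4 5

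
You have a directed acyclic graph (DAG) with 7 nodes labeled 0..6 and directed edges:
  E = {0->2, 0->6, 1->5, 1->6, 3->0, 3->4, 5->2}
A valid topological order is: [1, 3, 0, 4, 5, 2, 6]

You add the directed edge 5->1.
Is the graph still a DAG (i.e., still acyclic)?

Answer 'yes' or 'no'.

Answer: no

Derivation:
Given toposort: [1, 3, 0, 4, 5, 2, 6]
Position of 5: index 4; position of 1: index 0
New edge 5->1: backward (u after v in old order)
Backward edge: old toposort is now invalid. Check if this creates a cycle.
Does 1 already reach 5? Reachable from 1: [1, 2, 5, 6]. YES -> cycle!
Still a DAG? no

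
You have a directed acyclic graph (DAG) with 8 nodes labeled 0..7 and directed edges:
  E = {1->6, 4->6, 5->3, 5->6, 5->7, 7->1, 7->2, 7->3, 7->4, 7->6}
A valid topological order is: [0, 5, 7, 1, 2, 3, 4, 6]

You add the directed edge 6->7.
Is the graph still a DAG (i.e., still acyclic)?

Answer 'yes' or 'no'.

Given toposort: [0, 5, 7, 1, 2, 3, 4, 6]
Position of 6: index 7; position of 7: index 2
New edge 6->7: backward (u after v in old order)
Backward edge: old toposort is now invalid. Check if this creates a cycle.
Does 7 already reach 6? Reachable from 7: [1, 2, 3, 4, 6, 7]. YES -> cycle!
Still a DAG? no

Answer: no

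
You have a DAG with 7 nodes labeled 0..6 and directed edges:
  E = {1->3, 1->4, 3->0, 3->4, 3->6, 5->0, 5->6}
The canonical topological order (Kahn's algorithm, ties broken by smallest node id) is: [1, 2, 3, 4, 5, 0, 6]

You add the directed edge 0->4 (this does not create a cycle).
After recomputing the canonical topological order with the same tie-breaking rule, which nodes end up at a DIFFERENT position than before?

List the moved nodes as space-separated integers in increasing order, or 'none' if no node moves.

Old toposort: [1, 2, 3, 4, 5, 0, 6]
Added edge 0->4
Recompute Kahn (smallest-id tiebreak):
  initial in-degrees: [2, 0, 0, 1, 3, 0, 2]
  ready (indeg=0): [1, 2, 5]
  pop 1: indeg[3]->0; indeg[4]->2 | ready=[2, 3, 5] | order so far=[1]
  pop 2: no out-edges | ready=[3, 5] | order so far=[1, 2]
  pop 3: indeg[0]->1; indeg[4]->1; indeg[6]->1 | ready=[5] | order so far=[1, 2, 3]
  pop 5: indeg[0]->0; indeg[6]->0 | ready=[0, 6] | order so far=[1, 2, 3, 5]
  pop 0: indeg[4]->0 | ready=[4, 6] | order so far=[1, 2, 3, 5, 0]
  pop 4: no out-edges | ready=[6] | order so far=[1, 2, 3, 5, 0, 4]
  pop 6: no out-edges | ready=[] | order so far=[1, 2, 3, 5, 0, 4, 6]
New canonical toposort: [1, 2, 3, 5, 0, 4, 6]
Compare positions:
  Node 0: index 5 -> 4 (moved)
  Node 1: index 0 -> 0 (same)
  Node 2: index 1 -> 1 (same)
  Node 3: index 2 -> 2 (same)
  Node 4: index 3 -> 5 (moved)
  Node 5: index 4 -> 3 (moved)
  Node 6: index 6 -> 6 (same)
Nodes that changed position: 0 4 5

Answer: 0 4 5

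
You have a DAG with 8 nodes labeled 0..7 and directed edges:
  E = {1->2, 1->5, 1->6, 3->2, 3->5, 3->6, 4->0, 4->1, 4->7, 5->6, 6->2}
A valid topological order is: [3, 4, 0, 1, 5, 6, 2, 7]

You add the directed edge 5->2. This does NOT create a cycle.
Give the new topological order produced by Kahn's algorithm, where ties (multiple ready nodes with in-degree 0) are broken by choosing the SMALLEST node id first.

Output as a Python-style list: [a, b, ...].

Answer: [3, 4, 0, 1, 5, 6, 2, 7]

Derivation:
Old toposort: [3, 4, 0, 1, 5, 6, 2, 7]
Added edge: 5->2
Position of 5 (4) < position of 2 (6). Old order still valid.
Run Kahn's algorithm (break ties by smallest node id):
  initial in-degrees: [1, 1, 4, 0, 0, 2, 3, 1]
  ready (indeg=0): [3, 4]
  pop 3: indeg[2]->3; indeg[5]->1; indeg[6]->2 | ready=[4] | order so far=[3]
  pop 4: indeg[0]->0; indeg[1]->0; indeg[7]->0 | ready=[0, 1, 7] | order so far=[3, 4]
  pop 0: no out-edges | ready=[1, 7] | order so far=[3, 4, 0]
  pop 1: indeg[2]->2; indeg[5]->0; indeg[6]->1 | ready=[5, 7] | order so far=[3, 4, 0, 1]
  pop 5: indeg[2]->1; indeg[6]->0 | ready=[6, 7] | order so far=[3, 4, 0, 1, 5]
  pop 6: indeg[2]->0 | ready=[2, 7] | order so far=[3, 4, 0, 1, 5, 6]
  pop 2: no out-edges | ready=[7] | order so far=[3, 4, 0, 1, 5, 6, 2]
  pop 7: no out-edges | ready=[] | order so far=[3, 4, 0, 1, 5, 6, 2, 7]
  Result: [3, 4, 0, 1, 5, 6, 2, 7]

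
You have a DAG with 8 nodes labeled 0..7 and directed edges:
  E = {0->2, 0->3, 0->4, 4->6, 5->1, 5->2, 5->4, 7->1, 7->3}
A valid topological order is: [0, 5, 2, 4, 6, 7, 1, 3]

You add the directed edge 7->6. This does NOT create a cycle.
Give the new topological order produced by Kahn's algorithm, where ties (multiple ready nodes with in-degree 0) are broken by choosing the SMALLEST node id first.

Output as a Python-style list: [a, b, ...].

Answer: [0, 5, 2, 4, 7, 1, 3, 6]

Derivation:
Old toposort: [0, 5, 2, 4, 6, 7, 1, 3]
Added edge: 7->6
Position of 7 (5) > position of 6 (4). Must reorder: 7 must now come before 6.
Run Kahn's algorithm (break ties by smallest node id):
  initial in-degrees: [0, 2, 2, 2, 2, 0, 2, 0]
  ready (indeg=0): [0, 5, 7]
  pop 0: indeg[2]->1; indeg[3]->1; indeg[4]->1 | ready=[5, 7] | order so far=[0]
  pop 5: indeg[1]->1; indeg[2]->0; indeg[4]->0 | ready=[2, 4, 7] | order so far=[0, 5]
  pop 2: no out-edges | ready=[4, 7] | order so far=[0, 5, 2]
  pop 4: indeg[6]->1 | ready=[7] | order so far=[0, 5, 2, 4]
  pop 7: indeg[1]->0; indeg[3]->0; indeg[6]->0 | ready=[1, 3, 6] | order so far=[0, 5, 2, 4, 7]
  pop 1: no out-edges | ready=[3, 6] | order so far=[0, 5, 2, 4, 7, 1]
  pop 3: no out-edges | ready=[6] | order so far=[0, 5, 2, 4, 7, 1, 3]
  pop 6: no out-edges | ready=[] | order so far=[0, 5, 2, 4, 7, 1, 3, 6]
  Result: [0, 5, 2, 4, 7, 1, 3, 6]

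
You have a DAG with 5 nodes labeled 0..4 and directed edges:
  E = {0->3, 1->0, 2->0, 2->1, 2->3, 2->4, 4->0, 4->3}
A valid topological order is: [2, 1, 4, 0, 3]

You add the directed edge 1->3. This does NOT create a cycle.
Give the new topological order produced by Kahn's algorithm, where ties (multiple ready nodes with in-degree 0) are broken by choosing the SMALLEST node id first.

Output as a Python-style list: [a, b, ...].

Old toposort: [2, 1, 4, 0, 3]
Added edge: 1->3
Position of 1 (1) < position of 3 (4). Old order still valid.
Run Kahn's algorithm (break ties by smallest node id):
  initial in-degrees: [3, 1, 0, 4, 1]
  ready (indeg=0): [2]
  pop 2: indeg[0]->2; indeg[1]->0; indeg[3]->3; indeg[4]->0 | ready=[1, 4] | order so far=[2]
  pop 1: indeg[0]->1; indeg[3]->2 | ready=[4] | order so far=[2, 1]
  pop 4: indeg[0]->0; indeg[3]->1 | ready=[0] | order so far=[2, 1, 4]
  pop 0: indeg[3]->0 | ready=[3] | order so far=[2, 1, 4, 0]
  pop 3: no out-edges | ready=[] | order so far=[2, 1, 4, 0, 3]
  Result: [2, 1, 4, 0, 3]

Answer: [2, 1, 4, 0, 3]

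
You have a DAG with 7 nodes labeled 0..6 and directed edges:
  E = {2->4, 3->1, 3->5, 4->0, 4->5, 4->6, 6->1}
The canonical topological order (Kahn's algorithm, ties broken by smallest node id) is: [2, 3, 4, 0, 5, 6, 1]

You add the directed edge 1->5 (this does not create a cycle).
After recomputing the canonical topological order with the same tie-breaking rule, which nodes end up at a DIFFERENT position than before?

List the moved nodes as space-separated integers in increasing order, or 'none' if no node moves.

Answer: 1 5 6

Derivation:
Old toposort: [2, 3, 4, 0, 5, 6, 1]
Added edge 1->5
Recompute Kahn (smallest-id tiebreak):
  initial in-degrees: [1, 2, 0, 0, 1, 3, 1]
  ready (indeg=0): [2, 3]
  pop 2: indeg[4]->0 | ready=[3, 4] | order so far=[2]
  pop 3: indeg[1]->1; indeg[5]->2 | ready=[4] | order so far=[2, 3]
  pop 4: indeg[0]->0; indeg[5]->1; indeg[6]->0 | ready=[0, 6] | order so far=[2, 3, 4]
  pop 0: no out-edges | ready=[6] | order so far=[2, 3, 4, 0]
  pop 6: indeg[1]->0 | ready=[1] | order so far=[2, 3, 4, 0, 6]
  pop 1: indeg[5]->0 | ready=[5] | order so far=[2, 3, 4, 0, 6, 1]
  pop 5: no out-edges | ready=[] | order so far=[2, 3, 4, 0, 6, 1, 5]
New canonical toposort: [2, 3, 4, 0, 6, 1, 5]
Compare positions:
  Node 0: index 3 -> 3 (same)
  Node 1: index 6 -> 5 (moved)
  Node 2: index 0 -> 0 (same)
  Node 3: index 1 -> 1 (same)
  Node 4: index 2 -> 2 (same)
  Node 5: index 4 -> 6 (moved)
  Node 6: index 5 -> 4 (moved)
Nodes that changed position: 1 5 6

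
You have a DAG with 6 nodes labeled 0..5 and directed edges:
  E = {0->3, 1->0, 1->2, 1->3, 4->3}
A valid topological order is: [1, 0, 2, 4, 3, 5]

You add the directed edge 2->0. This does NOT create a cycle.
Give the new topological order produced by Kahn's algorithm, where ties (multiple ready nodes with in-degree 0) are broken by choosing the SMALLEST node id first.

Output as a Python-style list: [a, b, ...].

Answer: [1, 2, 0, 4, 3, 5]

Derivation:
Old toposort: [1, 0, 2, 4, 3, 5]
Added edge: 2->0
Position of 2 (2) > position of 0 (1). Must reorder: 2 must now come before 0.
Run Kahn's algorithm (break ties by smallest node id):
  initial in-degrees: [2, 0, 1, 3, 0, 0]
  ready (indeg=0): [1, 4, 5]
  pop 1: indeg[0]->1; indeg[2]->0; indeg[3]->2 | ready=[2, 4, 5] | order so far=[1]
  pop 2: indeg[0]->0 | ready=[0, 4, 5] | order so far=[1, 2]
  pop 0: indeg[3]->1 | ready=[4, 5] | order so far=[1, 2, 0]
  pop 4: indeg[3]->0 | ready=[3, 5] | order so far=[1, 2, 0, 4]
  pop 3: no out-edges | ready=[5] | order so far=[1, 2, 0, 4, 3]
  pop 5: no out-edges | ready=[] | order so far=[1, 2, 0, 4, 3, 5]
  Result: [1, 2, 0, 4, 3, 5]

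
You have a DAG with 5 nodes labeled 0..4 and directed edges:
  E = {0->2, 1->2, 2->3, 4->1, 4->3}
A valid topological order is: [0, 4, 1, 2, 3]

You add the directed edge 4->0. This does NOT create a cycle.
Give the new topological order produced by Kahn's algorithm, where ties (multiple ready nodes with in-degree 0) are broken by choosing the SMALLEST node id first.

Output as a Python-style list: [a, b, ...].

Answer: [4, 0, 1, 2, 3]

Derivation:
Old toposort: [0, 4, 1, 2, 3]
Added edge: 4->0
Position of 4 (1) > position of 0 (0). Must reorder: 4 must now come before 0.
Run Kahn's algorithm (break ties by smallest node id):
  initial in-degrees: [1, 1, 2, 2, 0]
  ready (indeg=0): [4]
  pop 4: indeg[0]->0; indeg[1]->0; indeg[3]->1 | ready=[0, 1] | order so far=[4]
  pop 0: indeg[2]->1 | ready=[1] | order so far=[4, 0]
  pop 1: indeg[2]->0 | ready=[2] | order so far=[4, 0, 1]
  pop 2: indeg[3]->0 | ready=[3] | order so far=[4, 0, 1, 2]
  pop 3: no out-edges | ready=[] | order so far=[4, 0, 1, 2, 3]
  Result: [4, 0, 1, 2, 3]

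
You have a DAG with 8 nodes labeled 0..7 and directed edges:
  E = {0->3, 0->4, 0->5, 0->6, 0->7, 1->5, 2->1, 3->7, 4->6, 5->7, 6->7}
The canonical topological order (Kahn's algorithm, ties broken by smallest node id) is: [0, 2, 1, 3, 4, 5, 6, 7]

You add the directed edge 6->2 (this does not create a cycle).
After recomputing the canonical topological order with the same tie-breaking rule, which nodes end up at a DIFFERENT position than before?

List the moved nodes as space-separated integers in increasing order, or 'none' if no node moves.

Answer: 1 2 3 4 5 6

Derivation:
Old toposort: [0, 2, 1, 3, 4, 5, 6, 7]
Added edge 6->2
Recompute Kahn (smallest-id tiebreak):
  initial in-degrees: [0, 1, 1, 1, 1, 2, 2, 4]
  ready (indeg=0): [0]
  pop 0: indeg[3]->0; indeg[4]->0; indeg[5]->1; indeg[6]->1; indeg[7]->3 | ready=[3, 4] | order so far=[0]
  pop 3: indeg[7]->2 | ready=[4] | order so far=[0, 3]
  pop 4: indeg[6]->0 | ready=[6] | order so far=[0, 3, 4]
  pop 6: indeg[2]->0; indeg[7]->1 | ready=[2] | order so far=[0, 3, 4, 6]
  pop 2: indeg[1]->0 | ready=[1] | order so far=[0, 3, 4, 6, 2]
  pop 1: indeg[5]->0 | ready=[5] | order so far=[0, 3, 4, 6, 2, 1]
  pop 5: indeg[7]->0 | ready=[7] | order so far=[0, 3, 4, 6, 2, 1, 5]
  pop 7: no out-edges | ready=[] | order so far=[0, 3, 4, 6, 2, 1, 5, 7]
New canonical toposort: [0, 3, 4, 6, 2, 1, 5, 7]
Compare positions:
  Node 0: index 0 -> 0 (same)
  Node 1: index 2 -> 5 (moved)
  Node 2: index 1 -> 4 (moved)
  Node 3: index 3 -> 1 (moved)
  Node 4: index 4 -> 2 (moved)
  Node 5: index 5 -> 6 (moved)
  Node 6: index 6 -> 3 (moved)
  Node 7: index 7 -> 7 (same)
Nodes that changed position: 1 2 3 4 5 6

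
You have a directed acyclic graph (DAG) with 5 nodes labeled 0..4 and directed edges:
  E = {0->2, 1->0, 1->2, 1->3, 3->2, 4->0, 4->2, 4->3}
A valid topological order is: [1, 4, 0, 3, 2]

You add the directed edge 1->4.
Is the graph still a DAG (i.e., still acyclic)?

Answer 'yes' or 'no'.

Given toposort: [1, 4, 0, 3, 2]
Position of 1: index 0; position of 4: index 1
New edge 1->4: forward
Forward edge: respects the existing order. Still a DAG, same toposort still valid.
Still a DAG? yes

Answer: yes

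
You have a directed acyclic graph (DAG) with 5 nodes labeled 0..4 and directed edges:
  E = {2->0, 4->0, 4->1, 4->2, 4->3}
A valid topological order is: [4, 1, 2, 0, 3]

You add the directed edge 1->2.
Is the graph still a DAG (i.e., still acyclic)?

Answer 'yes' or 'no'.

Given toposort: [4, 1, 2, 0, 3]
Position of 1: index 1; position of 2: index 2
New edge 1->2: forward
Forward edge: respects the existing order. Still a DAG, same toposort still valid.
Still a DAG? yes

Answer: yes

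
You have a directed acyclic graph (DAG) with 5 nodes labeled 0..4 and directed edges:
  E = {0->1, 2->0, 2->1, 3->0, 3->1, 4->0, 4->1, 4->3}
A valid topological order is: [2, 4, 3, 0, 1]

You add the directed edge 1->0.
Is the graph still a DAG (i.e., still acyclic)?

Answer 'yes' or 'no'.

Given toposort: [2, 4, 3, 0, 1]
Position of 1: index 4; position of 0: index 3
New edge 1->0: backward (u after v in old order)
Backward edge: old toposort is now invalid. Check if this creates a cycle.
Does 0 already reach 1? Reachable from 0: [0, 1]. YES -> cycle!
Still a DAG? no

Answer: no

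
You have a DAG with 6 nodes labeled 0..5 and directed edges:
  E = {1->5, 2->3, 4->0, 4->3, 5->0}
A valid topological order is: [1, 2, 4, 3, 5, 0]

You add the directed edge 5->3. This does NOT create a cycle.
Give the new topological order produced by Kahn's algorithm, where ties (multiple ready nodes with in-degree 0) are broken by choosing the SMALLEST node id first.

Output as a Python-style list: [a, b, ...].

Old toposort: [1, 2, 4, 3, 5, 0]
Added edge: 5->3
Position of 5 (4) > position of 3 (3). Must reorder: 5 must now come before 3.
Run Kahn's algorithm (break ties by smallest node id):
  initial in-degrees: [2, 0, 0, 3, 0, 1]
  ready (indeg=0): [1, 2, 4]
  pop 1: indeg[5]->0 | ready=[2, 4, 5] | order so far=[1]
  pop 2: indeg[3]->2 | ready=[4, 5] | order so far=[1, 2]
  pop 4: indeg[0]->1; indeg[3]->1 | ready=[5] | order so far=[1, 2, 4]
  pop 5: indeg[0]->0; indeg[3]->0 | ready=[0, 3] | order so far=[1, 2, 4, 5]
  pop 0: no out-edges | ready=[3] | order so far=[1, 2, 4, 5, 0]
  pop 3: no out-edges | ready=[] | order so far=[1, 2, 4, 5, 0, 3]
  Result: [1, 2, 4, 5, 0, 3]

Answer: [1, 2, 4, 5, 0, 3]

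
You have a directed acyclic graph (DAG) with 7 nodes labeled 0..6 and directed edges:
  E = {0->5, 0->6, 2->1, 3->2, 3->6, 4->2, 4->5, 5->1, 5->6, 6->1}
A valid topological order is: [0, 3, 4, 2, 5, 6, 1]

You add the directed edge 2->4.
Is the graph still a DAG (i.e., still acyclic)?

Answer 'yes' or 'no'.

Given toposort: [0, 3, 4, 2, 5, 6, 1]
Position of 2: index 3; position of 4: index 2
New edge 2->4: backward (u after v in old order)
Backward edge: old toposort is now invalid. Check if this creates a cycle.
Does 4 already reach 2? Reachable from 4: [1, 2, 4, 5, 6]. YES -> cycle!
Still a DAG? no

Answer: no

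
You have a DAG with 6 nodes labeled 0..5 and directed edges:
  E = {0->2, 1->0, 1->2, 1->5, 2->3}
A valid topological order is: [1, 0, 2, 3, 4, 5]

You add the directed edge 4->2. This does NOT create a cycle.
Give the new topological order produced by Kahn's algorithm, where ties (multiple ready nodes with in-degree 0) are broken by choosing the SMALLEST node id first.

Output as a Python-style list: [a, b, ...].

Answer: [1, 0, 4, 2, 3, 5]

Derivation:
Old toposort: [1, 0, 2, 3, 4, 5]
Added edge: 4->2
Position of 4 (4) > position of 2 (2). Must reorder: 4 must now come before 2.
Run Kahn's algorithm (break ties by smallest node id):
  initial in-degrees: [1, 0, 3, 1, 0, 1]
  ready (indeg=0): [1, 4]
  pop 1: indeg[0]->0; indeg[2]->2; indeg[5]->0 | ready=[0, 4, 5] | order so far=[1]
  pop 0: indeg[2]->1 | ready=[4, 5] | order so far=[1, 0]
  pop 4: indeg[2]->0 | ready=[2, 5] | order so far=[1, 0, 4]
  pop 2: indeg[3]->0 | ready=[3, 5] | order so far=[1, 0, 4, 2]
  pop 3: no out-edges | ready=[5] | order so far=[1, 0, 4, 2, 3]
  pop 5: no out-edges | ready=[] | order so far=[1, 0, 4, 2, 3, 5]
  Result: [1, 0, 4, 2, 3, 5]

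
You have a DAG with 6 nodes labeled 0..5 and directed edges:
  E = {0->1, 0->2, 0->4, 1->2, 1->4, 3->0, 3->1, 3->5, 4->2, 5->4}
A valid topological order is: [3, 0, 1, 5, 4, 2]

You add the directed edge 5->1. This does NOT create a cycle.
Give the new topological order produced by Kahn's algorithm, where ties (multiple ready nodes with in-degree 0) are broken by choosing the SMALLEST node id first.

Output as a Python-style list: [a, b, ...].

Answer: [3, 0, 5, 1, 4, 2]

Derivation:
Old toposort: [3, 0, 1, 5, 4, 2]
Added edge: 5->1
Position of 5 (3) > position of 1 (2). Must reorder: 5 must now come before 1.
Run Kahn's algorithm (break ties by smallest node id):
  initial in-degrees: [1, 3, 3, 0, 3, 1]
  ready (indeg=0): [3]
  pop 3: indeg[0]->0; indeg[1]->2; indeg[5]->0 | ready=[0, 5] | order so far=[3]
  pop 0: indeg[1]->1; indeg[2]->2; indeg[4]->2 | ready=[5] | order so far=[3, 0]
  pop 5: indeg[1]->0; indeg[4]->1 | ready=[1] | order so far=[3, 0, 5]
  pop 1: indeg[2]->1; indeg[4]->0 | ready=[4] | order so far=[3, 0, 5, 1]
  pop 4: indeg[2]->0 | ready=[2] | order so far=[3, 0, 5, 1, 4]
  pop 2: no out-edges | ready=[] | order so far=[3, 0, 5, 1, 4, 2]
  Result: [3, 0, 5, 1, 4, 2]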